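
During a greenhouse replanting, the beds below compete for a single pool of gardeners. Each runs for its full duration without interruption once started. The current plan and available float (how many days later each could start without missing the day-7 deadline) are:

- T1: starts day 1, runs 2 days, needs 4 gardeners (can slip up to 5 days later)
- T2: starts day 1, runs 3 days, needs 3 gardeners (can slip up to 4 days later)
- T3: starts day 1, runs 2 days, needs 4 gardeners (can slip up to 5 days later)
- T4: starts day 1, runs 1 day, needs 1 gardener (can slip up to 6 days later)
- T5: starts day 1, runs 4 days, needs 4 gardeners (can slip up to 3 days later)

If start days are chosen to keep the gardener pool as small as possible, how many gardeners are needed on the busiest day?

Early-start (T1@1, T2@1, T3@1, T4@1, T5@1) gives peak 16: d1:16  d2:15  d3:7  d4:4  d5:0  d6:0  d7:0.
Shift T3→3, T5→4.
Schedule T1@1, T2@1, T3@3, T4@1, T5@4: d1:8  d2:7  d3:7  d4:8  d5:4  d6:4  d7:4 — peak 8.

8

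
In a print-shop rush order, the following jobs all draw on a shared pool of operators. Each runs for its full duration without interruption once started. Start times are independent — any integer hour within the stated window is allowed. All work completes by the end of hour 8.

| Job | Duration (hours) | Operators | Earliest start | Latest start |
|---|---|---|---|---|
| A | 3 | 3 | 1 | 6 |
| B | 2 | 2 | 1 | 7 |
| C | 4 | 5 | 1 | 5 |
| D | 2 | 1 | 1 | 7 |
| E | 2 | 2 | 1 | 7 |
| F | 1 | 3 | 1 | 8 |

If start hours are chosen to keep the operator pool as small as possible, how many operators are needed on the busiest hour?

Early-start (A@1, B@1, C@1, D@1, E@1, F@1) gives peak 16: h1:16  h2:13  h3:8  h4:5  h5:0  h6:0  h7:0  h8:0.
Shift C→5, E→3, F→4.
Schedule A@1, B@1, C@5, D@1, E@3, F@4: h1:6  h2:6  h3:5  h4:5  h5:5  h6:5  h7:5  h8:5 — peak 6.
Total operator-hours = 42 over 8 hours ⇒ peak ≥ ⌈42/8⌉ = 6, so 6 is optimal.

6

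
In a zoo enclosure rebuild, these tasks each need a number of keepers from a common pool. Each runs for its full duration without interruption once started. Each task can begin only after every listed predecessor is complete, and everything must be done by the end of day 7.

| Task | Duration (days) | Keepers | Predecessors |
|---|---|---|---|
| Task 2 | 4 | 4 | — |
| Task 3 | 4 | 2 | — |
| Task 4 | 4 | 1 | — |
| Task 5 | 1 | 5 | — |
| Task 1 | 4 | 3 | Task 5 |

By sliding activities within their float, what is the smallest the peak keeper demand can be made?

10

Early-start (Task 2@1, Task 3@1, Task 4@1, Task 5@1, Task 1@2) gives peak 12: d1:12  d2:10  d3:10  d4:10  d5:3  d6:0  d7:0.
Shift Task 3→2.
Schedule Task 2@1, Task 3@2, Task 4@1, Task 5@1, Task 1@2: d1:10  d2:10  d3:10  d4:10  d5:5  d6:0  d7:0 — peak 10.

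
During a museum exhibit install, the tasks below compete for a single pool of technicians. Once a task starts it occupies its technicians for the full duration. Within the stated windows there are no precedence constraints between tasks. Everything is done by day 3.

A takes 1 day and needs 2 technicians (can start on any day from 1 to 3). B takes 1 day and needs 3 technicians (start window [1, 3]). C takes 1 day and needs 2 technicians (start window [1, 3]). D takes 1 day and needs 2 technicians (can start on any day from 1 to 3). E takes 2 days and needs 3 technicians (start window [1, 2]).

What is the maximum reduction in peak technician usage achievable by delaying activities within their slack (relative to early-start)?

7

Early-start peak: d1:12  d2:3  d3:0 ⇒ 12.
Leveled (A@1, B@1, C@2, D@3, E@2): d1:5  d2:5  d3:5 ⇒ 5.
Reduction 12 − 5 = 7.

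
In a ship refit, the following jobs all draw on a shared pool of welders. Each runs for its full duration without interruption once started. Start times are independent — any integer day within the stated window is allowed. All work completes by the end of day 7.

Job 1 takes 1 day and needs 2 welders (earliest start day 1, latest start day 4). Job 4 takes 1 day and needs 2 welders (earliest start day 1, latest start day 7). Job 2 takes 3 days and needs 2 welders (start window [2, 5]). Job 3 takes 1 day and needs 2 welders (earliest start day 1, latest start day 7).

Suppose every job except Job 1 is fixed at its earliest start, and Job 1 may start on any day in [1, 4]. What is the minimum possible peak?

Job 1@1: d1:6  d2:2  d3:2  d4:2  d5:0  d6:0  d7:0 → peak 6
Job 1@2: d1:4  d2:4  d3:2  d4:2  d5:0  d6:0  d7:0 → peak 4
Job 1@3: d1:4  d2:2  d3:4  d4:2  d5:0  d6:0  d7:0 → peak 4
Job 1@4: d1:4  d2:2  d3:2  d4:4  d5:0  d6:0  d7:0 → peak 4
Best is Job 1@2, peak 4.

4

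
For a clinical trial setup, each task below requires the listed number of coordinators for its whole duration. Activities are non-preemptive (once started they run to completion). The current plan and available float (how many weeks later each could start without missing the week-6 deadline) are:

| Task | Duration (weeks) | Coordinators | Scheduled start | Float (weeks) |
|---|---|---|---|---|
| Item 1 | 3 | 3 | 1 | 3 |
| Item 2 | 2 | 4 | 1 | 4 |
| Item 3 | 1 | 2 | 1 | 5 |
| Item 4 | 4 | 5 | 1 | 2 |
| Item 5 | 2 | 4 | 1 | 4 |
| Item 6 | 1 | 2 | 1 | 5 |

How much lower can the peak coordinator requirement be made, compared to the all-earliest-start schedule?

Early-start peak: w1:20  w2:16  w3:8  w4:5  w5:0  w6:0 ⇒ 20.
Leveled (Item 1@1, Item 2@1, Item 3@1, Item 4@3, Item 5@4, Item 6@2): w1:9  w2:9  w3:8  w4:9  w5:9  w6:5 ⇒ 9.
Reduction 20 − 9 = 11.

11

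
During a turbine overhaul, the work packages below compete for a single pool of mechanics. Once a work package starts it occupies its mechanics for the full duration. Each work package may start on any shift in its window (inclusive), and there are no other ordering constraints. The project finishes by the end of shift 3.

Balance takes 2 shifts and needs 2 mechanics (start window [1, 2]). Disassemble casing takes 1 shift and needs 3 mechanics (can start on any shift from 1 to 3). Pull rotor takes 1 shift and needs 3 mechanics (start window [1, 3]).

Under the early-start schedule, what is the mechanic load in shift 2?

At early start, shift 2 has: Balance.
Demand: 2 = 2.

2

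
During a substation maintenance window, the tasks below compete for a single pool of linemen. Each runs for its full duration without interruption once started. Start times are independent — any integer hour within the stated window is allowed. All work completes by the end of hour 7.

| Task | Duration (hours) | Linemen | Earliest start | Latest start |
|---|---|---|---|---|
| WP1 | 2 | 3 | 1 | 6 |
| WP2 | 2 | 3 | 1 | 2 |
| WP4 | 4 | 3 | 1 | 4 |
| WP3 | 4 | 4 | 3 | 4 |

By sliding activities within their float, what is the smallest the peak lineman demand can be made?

7

Early-start (WP1@1, WP2@1, WP4@1, WP3@3) gives peak 9: h1:9  h2:9  h3:7  h4:7  h5:4  h6:4  h7:0.
Shift WP4→3.
Schedule WP1@1, WP2@1, WP4@3, WP3@3: h1:6  h2:6  h3:7  h4:7  h5:7  h6:7  h7:0 — peak 7.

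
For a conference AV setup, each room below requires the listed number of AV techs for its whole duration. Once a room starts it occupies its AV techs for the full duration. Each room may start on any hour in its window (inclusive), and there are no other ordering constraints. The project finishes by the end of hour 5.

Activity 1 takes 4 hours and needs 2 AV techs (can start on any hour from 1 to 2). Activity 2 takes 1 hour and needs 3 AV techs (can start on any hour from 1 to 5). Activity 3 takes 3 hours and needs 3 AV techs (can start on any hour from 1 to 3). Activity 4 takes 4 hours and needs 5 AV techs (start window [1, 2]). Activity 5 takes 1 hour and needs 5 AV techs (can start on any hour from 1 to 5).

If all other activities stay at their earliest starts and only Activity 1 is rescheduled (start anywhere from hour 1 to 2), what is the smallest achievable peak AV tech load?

16

Activity 1@1: h1:18  h2:10  h3:10  h4:7  h5:0 → peak 18
Activity 1@2: h1:16  h2:10  h3:10  h4:7  h5:2 → peak 16
Best is Activity 1@2, peak 16.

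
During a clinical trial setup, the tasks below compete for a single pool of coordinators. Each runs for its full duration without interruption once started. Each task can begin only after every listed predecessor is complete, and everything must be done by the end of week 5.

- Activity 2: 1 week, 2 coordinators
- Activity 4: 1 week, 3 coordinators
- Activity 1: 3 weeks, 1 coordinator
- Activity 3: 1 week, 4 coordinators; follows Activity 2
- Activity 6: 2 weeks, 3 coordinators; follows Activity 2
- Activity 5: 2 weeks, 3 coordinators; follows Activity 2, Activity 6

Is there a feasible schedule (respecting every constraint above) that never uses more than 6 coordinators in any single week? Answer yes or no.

no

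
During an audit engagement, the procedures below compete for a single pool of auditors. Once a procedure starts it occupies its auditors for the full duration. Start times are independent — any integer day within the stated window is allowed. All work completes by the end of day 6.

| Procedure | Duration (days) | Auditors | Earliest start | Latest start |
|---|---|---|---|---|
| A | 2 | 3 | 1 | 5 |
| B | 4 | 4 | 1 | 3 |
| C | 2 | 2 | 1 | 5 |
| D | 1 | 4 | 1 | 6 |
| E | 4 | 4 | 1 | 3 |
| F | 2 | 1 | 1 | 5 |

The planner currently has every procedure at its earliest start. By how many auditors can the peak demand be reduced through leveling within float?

9

Early-start peak: d1:18  d2:14  d3:8  d4:8  d5:0  d6:0 ⇒ 18.
Leveled (A@1, B@1, C@1, D@5, E@3, F@3): d1:9  d2:9  d3:9  d4:9  d5:8  d6:4 ⇒ 9.
Reduction 18 − 9 = 9.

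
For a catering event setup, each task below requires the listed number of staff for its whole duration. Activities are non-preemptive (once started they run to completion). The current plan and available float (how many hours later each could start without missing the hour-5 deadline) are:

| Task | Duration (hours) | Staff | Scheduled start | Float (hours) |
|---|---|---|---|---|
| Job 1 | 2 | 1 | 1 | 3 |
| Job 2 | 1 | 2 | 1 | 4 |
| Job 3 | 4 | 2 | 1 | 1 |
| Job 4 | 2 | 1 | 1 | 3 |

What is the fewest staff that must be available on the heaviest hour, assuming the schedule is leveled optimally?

3

Early-start (Job 1@1, Job 2@1, Job 3@1, Job 4@1) gives peak 6: h1:6  h2:4  h3:2  h4:2  h5:0.
Shift Job 3→2, Job 4→3.
Schedule Job 1@1, Job 2@1, Job 3@2, Job 4@3: h1:3  h2:3  h3:3  h4:3  h5:2 — peak 3.
Total staffer-hours = 14 over 5 hours ⇒ peak ≥ ⌈14/5⌉ = 3, so 3 is optimal.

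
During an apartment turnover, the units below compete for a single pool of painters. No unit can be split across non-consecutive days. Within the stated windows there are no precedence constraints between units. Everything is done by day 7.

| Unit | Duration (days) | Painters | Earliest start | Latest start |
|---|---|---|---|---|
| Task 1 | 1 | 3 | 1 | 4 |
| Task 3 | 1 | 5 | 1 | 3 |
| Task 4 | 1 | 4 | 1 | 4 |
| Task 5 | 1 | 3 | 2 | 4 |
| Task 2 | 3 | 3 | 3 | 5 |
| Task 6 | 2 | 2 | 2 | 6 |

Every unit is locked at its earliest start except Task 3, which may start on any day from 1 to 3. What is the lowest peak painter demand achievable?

10

Task 3@1: d1:12  d2:5  d3:5  d4:3  d5:3  d6:0  d7:0 → peak 12
Task 3@2: d1:7  d2:10  d3:5  d4:3  d5:3  d6:0  d7:0 → peak 10
Task 3@3: d1:7  d2:5  d3:10  d4:3  d5:3  d6:0  d7:0 → peak 10
Best is Task 3@2, peak 10.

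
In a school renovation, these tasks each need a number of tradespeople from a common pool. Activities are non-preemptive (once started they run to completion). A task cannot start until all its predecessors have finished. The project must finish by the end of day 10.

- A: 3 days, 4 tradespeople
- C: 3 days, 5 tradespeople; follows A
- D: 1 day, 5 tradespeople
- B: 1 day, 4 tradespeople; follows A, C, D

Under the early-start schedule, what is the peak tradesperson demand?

9

Early-start schedule: A@1, C@4, D@1, B@7.
Load per day: day 1: 9, day 2: 4, day 3: 4, day 4: 5, day 5: 5, day 6: 5, day 7: 4, day 8: 0, day 9: 0, day 10: 0.
Peak is 9.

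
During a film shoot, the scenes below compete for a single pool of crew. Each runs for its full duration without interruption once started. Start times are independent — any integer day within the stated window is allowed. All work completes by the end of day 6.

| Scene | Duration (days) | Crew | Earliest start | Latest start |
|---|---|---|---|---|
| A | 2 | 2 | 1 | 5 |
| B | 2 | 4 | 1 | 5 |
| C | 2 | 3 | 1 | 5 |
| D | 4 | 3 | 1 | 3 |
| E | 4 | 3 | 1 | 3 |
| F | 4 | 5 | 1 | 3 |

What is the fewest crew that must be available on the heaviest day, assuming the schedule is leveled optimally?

11

Early-start (A@1, B@1, C@1, D@1, E@1, F@1) gives peak 20: d1:20  d2:20  d3:11  d4:11  d5:0  d6:0.
Shift D→3, E→3, F→3.
Schedule A@1, B@1, C@1, D@3, E@3, F@3: d1:9  d2:9  d3:11  d4:11  d5:11  d6:11 — peak 11.
Total crew member-days = 62 over 6 days ⇒ peak ≥ ⌈62/6⌉ = 11, so 11 is optimal.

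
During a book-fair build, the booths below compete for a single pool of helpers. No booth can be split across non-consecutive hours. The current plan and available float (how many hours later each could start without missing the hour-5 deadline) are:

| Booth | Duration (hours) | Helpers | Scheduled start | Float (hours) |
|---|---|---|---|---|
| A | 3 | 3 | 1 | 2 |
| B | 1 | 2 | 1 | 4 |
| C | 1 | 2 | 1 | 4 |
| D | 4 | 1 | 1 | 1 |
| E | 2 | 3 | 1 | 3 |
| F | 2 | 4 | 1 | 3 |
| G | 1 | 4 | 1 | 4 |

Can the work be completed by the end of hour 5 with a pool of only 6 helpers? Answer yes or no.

no

Total helper-hours = 35; over 5 hours the average is 35/5 > 6, so some hour must exceed 6.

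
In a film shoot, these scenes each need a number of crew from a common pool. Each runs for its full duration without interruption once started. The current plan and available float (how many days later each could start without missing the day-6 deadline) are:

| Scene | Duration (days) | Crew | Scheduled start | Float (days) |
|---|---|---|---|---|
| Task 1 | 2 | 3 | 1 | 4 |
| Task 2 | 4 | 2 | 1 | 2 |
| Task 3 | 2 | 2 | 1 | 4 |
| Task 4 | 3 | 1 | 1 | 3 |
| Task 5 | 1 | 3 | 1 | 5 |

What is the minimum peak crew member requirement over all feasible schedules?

5

Early-start (Task 1@1, Task 2@1, Task 3@1, Task 4@1, Task 5@1) gives peak 11: d1:11  d2:8  d3:3  d4:2  d5:0  d6:0.
Shift Task 3→3, Task 4→3, Task 5→5.
Schedule Task 1@1, Task 2@1, Task 3@3, Task 4@3, Task 5@5: d1:5  d2:5  d3:5  d4:5  d5:4  d6:0 — peak 5.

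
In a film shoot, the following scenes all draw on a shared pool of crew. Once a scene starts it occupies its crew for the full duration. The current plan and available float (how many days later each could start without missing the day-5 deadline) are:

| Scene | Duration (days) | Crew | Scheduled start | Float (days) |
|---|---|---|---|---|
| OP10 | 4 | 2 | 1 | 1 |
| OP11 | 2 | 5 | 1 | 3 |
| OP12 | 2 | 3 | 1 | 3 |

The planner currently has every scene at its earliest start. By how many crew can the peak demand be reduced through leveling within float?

3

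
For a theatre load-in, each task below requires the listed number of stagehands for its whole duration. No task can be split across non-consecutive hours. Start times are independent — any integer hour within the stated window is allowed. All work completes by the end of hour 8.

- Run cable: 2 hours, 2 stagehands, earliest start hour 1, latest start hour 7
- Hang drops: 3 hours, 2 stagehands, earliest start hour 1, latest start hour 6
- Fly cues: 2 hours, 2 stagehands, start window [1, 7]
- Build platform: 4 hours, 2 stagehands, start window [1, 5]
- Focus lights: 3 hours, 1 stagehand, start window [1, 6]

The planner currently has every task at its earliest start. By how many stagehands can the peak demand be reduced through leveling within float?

5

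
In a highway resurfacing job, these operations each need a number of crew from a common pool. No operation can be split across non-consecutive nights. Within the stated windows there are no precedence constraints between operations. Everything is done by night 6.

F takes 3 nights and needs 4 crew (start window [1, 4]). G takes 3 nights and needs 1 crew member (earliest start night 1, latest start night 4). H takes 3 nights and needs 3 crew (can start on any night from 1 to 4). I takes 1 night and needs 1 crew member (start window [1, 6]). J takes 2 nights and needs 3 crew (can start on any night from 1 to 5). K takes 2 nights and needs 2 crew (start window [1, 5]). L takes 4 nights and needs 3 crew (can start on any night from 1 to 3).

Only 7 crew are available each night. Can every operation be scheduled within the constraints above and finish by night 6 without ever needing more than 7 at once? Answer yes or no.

Total crew member-nights = 47; over 6 nights the average is 47/6 > 7, so some night must exceed 7.

no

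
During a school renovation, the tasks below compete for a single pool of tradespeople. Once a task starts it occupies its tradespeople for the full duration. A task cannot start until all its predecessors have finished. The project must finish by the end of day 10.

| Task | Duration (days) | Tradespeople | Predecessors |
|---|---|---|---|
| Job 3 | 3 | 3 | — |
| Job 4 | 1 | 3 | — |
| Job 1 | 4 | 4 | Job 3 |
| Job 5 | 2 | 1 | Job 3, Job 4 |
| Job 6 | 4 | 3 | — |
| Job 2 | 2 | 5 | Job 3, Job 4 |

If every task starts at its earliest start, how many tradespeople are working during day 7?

4

At early start, day 7 has: Job 1.
Demand: 4 = 4.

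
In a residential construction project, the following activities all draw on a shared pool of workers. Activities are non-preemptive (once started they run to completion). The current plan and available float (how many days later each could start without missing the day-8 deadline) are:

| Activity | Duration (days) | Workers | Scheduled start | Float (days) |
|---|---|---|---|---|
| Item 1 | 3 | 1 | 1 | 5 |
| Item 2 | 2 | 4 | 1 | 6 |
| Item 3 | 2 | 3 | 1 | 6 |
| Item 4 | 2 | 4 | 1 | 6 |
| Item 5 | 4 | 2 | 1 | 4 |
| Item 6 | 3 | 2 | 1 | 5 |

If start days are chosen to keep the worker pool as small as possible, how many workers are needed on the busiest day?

Early-start (Item 1@1, Item 2@1, Item 3@1, Item 4@1, Item 5@1, Item 6@1) gives peak 16: d1:16  d2:16  d3:5  d4:2  d5:0  d6:0  d7:0  d8:0.
Shift Item 3→3, Item 4→6, Item 5→5, Item 6→3.
Schedule Item 1@1, Item 2@1, Item 3@3, Item 4@6, Item 5@5, Item 6@3: d1:5  d2:5  d3:6  d4:5  d5:4  d6:6  d7:6  d8:2 — peak 6.

6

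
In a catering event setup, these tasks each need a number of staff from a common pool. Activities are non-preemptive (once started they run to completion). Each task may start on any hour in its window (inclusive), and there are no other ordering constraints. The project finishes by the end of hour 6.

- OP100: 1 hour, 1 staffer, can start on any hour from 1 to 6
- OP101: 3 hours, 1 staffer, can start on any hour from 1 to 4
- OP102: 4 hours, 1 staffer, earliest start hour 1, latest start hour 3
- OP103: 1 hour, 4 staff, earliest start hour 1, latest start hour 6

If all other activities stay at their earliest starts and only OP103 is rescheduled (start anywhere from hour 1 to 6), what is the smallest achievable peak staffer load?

OP103@1: h1:7  h2:2  h3:2  h4:1  h5:0  h6:0 → peak 7
OP103@2: h1:3  h2:6  h3:2  h4:1  h5:0  h6:0 → peak 6
OP103@3: h1:3  h2:2  h3:6  h4:1  h5:0  h6:0 → peak 6
OP103@4: h1:3  h2:2  h3:2  h4:5  h5:0  h6:0 → peak 5
OP103@5: h1:3  h2:2  h3:2  h4:1  h5:4  h6:0 → peak 4
OP103@6: h1:3  h2:2  h3:2  h4:1  h5:0  h6:4 → peak 4
Best is OP103@5, peak 4.

4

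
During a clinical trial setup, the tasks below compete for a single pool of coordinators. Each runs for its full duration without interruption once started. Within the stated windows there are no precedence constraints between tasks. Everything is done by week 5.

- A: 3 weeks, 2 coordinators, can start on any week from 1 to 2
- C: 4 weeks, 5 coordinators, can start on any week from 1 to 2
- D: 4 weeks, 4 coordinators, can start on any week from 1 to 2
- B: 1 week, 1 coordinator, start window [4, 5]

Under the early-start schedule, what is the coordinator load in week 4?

10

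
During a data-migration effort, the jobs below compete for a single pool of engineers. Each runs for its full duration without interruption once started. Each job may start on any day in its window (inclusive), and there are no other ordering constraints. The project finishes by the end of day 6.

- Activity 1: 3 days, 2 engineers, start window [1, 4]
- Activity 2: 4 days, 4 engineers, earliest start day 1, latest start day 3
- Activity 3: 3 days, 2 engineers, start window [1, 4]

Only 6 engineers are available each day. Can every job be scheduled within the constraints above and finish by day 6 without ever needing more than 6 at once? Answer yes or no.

yes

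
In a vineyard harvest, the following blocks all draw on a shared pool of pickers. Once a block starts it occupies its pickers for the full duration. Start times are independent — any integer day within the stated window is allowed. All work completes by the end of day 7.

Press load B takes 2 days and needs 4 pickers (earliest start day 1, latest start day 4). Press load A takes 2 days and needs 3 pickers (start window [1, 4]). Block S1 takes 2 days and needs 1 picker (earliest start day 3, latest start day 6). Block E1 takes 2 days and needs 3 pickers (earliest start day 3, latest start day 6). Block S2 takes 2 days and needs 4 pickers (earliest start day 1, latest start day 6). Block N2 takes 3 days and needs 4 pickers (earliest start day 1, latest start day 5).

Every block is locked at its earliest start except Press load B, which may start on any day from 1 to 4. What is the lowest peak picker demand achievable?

11

Press load B@1: d1:15  d2:15  d3:8  d4:4  d5:0  d6:0  d7:0 → peak 15
Press load B@2: d1:11  d2:15  d3:12  d4:4  d5:0  d6:0  d7:0 → peak 15
Press load B@3: d1:11  d2:11  d3:12  d4:8  d5:0  d6:0  d7:0 → peak 12
Press load B@4: d1:11  d2:11  d3:8  d4:8  d5:4  d6:0  d7:0 → peak 11
Best is Press load B@4, peak 11.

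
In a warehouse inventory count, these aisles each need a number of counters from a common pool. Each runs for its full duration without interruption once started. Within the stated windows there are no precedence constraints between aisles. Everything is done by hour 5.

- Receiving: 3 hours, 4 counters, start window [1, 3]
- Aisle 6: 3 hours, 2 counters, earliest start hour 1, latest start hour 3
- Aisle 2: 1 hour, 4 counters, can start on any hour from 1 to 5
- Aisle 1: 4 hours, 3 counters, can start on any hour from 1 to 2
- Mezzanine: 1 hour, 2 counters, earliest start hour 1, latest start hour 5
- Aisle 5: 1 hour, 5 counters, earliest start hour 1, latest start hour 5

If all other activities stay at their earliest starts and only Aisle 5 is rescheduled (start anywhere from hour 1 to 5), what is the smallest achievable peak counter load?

Aisle 5@1: h1:20  h2:9  h3:9  h4:3  h5:0 → peak 20
Aisle 5@2: h1:15  h2:14  h3:9  h4:3  h5:0 → peak 15
Aisle 5@3: h1:15  h2:9  h3:14  h4:3  h5:0 → peak 15
Aisle 5@4: h1:15  h2:9  h3:9  h4:8  h5:0 → peak 15
Aisle 5@5: h1:15  h2:9  h3:9  h4:3  h5:5 → peak 15
Best is Aisle 5@2, peak 15.

15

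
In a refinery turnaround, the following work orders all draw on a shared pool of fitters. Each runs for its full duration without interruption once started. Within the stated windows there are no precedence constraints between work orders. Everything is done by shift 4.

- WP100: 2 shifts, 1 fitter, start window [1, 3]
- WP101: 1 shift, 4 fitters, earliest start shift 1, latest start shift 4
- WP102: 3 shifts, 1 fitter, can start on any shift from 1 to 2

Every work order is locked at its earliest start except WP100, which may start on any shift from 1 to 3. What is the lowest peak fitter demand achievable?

WP100@1: s1:6  s2:2  s3:1  s4:0 → peak 6
WP100@2: s1:5  s2:2  s3:2  s4:0 → peak 5
WP100@3: s1:5  s2:1  s3:2  s4:1 → peak 5
Best is WP100@2, peak 5.

5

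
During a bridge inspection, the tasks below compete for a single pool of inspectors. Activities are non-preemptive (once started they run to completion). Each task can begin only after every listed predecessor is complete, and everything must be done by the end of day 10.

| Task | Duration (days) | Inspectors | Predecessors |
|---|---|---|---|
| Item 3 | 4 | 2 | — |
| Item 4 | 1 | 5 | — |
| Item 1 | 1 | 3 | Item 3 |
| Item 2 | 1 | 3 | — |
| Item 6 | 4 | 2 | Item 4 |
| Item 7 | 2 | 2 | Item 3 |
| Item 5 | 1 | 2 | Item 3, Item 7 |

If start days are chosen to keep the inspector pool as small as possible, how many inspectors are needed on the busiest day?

5

Early-start (Item 3@1, Item 4@1, Item 1@5, Item 2@1, Item 6@2, Item 7@5, Item 5@7) gives peak 10: d1:10  d2:4  d3:4  d4:4  d5:7  d6:2  d7:2  d8:0  d9:0  d10:0.
Shift Item 4→5, Item 1→6, Item 6→6, Item 7→7, Item 5→9.
Schedule Item 3@1, Item 4@5, Item 1@6, Item 2@1, Item 6@6, Item 7@7, Item 5@9: d1:5  d2:2  d3:2  d4:2  d5:5  d6:5  d7:4  d8:4  d9:4  d10:0 — peak 5.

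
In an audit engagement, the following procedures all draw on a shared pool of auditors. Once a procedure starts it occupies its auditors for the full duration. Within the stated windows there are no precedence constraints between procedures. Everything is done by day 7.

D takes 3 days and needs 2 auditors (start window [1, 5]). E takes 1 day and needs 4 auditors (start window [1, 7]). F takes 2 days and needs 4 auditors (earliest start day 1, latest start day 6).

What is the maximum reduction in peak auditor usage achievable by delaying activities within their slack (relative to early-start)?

Early-start peak: d1:10  d2:6  d3:2  d4:0  d5:0  d6:0  d7:0 ⇒ 10.
Leveled (D@1, E@4, F@5): d1:2  d2:2  d3:2  d4:4  d5:4  d6:4  d7:0 ⇒ 4.
Reduction 10 − 4 = 6.

6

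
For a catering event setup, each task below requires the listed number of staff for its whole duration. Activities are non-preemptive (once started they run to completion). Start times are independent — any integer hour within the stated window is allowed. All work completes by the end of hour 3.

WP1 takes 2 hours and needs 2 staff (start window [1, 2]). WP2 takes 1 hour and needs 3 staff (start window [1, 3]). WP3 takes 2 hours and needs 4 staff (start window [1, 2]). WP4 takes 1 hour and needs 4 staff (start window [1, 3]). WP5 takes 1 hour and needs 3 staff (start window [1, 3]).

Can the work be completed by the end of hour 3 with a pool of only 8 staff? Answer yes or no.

yes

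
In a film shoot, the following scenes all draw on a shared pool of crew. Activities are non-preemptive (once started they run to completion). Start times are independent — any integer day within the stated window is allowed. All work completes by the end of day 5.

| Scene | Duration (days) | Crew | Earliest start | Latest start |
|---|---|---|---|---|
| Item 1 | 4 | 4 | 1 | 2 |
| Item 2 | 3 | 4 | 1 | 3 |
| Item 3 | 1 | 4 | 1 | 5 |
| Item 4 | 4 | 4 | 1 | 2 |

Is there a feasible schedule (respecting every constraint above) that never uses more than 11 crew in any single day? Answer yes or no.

no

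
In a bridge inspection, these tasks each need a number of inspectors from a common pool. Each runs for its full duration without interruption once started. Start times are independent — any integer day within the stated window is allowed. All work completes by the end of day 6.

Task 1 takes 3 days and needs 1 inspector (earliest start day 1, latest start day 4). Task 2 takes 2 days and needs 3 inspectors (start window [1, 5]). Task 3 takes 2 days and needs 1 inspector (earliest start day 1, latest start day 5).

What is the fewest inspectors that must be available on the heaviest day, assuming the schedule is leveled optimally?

Early-start (Task 1@1, Task 2@1, Task 3@1) gives peak 5: d1:5  d2:5  d3:1  d4:0  d5:0  d6:0.
Shift Task 2→4.
Schedule Task 1@1, Task 2@4, Task 3@1: d1:2  d2:2  d3:1  d4:3  d5:3  d6:0 — peak 3.

3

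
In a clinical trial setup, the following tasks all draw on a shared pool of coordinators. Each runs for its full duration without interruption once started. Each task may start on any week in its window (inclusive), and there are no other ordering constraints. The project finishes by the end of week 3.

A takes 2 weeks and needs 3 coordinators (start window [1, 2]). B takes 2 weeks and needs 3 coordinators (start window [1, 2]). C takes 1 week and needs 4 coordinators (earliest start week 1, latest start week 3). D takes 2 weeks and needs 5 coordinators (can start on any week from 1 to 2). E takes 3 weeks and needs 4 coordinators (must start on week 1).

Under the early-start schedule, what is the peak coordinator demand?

Early-start schedule: A@1, B@1, C@1, D@1, E@1.
Load per week: week 1: 19, week 2: 15, week 3: 4.
Peak is 19.

19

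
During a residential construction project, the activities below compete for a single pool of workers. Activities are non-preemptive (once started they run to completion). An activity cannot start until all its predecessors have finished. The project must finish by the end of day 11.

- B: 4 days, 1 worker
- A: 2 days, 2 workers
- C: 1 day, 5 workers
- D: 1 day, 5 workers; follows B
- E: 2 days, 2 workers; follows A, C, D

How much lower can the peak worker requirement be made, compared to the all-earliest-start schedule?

Early-start peak: d1:8  d2:3  d3:1  d4:1  d5:5  d6:2  d7:2  d8:0  d9:0  d10:0  d11:0 ⇒ 8.
Leveled (B@1, A@1, C@5, D@6, E@7): d1:3  d2:3  d3:1  d4:1  d5:5  d6:5  d7:2  d8:2  d9:0  d10:0  d11:0 ⇒ 5.
Reduction 8 − 5 = 3.

3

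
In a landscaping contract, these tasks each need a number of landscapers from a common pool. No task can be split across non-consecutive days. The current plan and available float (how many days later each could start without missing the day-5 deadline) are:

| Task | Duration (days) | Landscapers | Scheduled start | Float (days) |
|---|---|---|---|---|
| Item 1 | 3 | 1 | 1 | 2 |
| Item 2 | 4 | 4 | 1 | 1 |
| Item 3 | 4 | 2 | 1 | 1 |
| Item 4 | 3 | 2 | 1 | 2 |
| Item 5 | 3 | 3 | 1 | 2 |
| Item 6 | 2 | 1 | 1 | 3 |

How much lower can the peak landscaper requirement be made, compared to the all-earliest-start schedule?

1

Early-start peak: d1:13  d2:13  d3:12  d4:6  d5:0 ⇒ 13.
Leveled (Item 1@1, Item 2@1, Item 3@1, Item 4@1, Item 5@1, Item 6@4): d1:12  d2:12  d3:12  d4:7  d5:1 ⇒ 12.
Reduction 13 − 12 = 1.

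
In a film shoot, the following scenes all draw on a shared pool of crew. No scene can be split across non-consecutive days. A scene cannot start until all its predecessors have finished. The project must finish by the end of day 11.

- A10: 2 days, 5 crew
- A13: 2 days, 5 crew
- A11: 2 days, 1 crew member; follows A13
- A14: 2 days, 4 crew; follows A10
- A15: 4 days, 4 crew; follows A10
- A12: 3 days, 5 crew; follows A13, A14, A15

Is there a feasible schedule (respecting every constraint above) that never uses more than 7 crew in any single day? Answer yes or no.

no

The minimum achievable peak is 8; 7 < 8, so no feasible schedule stays within the cap.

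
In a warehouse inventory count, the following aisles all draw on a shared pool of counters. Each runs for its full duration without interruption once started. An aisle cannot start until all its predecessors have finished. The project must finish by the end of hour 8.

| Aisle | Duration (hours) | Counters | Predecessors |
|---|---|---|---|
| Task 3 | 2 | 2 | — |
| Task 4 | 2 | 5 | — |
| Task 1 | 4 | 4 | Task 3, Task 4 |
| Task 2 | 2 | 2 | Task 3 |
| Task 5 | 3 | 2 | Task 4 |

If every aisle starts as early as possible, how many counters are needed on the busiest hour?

Early-start schedule: Task 3@1, Task 4@1, Task 1@3, Task 2@3, Task 5@3.
Load per hour: hour 1: 7, hour 2: 7, hour 3: 8, hour 4: 8, hour 5: 6, hour 6: 4, hour 7: 0, hour 8: 0.
Peak is 8.

8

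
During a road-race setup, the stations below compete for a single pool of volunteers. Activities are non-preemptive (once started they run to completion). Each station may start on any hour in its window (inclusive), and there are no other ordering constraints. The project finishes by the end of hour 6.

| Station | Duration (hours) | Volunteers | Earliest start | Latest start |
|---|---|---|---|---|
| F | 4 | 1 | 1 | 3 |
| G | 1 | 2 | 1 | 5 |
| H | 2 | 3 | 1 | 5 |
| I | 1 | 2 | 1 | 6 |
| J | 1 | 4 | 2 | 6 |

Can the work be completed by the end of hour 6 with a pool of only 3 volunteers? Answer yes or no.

no

The minimum achievable peak is 4; 3 < 4, so no feasible schedule stays within the cap.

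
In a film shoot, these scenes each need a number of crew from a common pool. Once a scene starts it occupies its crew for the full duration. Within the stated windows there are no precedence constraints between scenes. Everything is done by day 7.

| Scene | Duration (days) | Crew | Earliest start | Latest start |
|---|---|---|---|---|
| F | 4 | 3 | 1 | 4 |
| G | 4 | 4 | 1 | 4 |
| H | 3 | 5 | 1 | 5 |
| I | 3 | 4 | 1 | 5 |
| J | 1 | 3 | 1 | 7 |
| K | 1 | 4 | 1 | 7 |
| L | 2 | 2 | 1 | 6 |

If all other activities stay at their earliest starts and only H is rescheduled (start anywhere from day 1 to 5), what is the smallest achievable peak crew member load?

H@1: d1:25  d2:18  d3:16  d4:7  d5:0  d6:0  d7:0 → peak 25
H@2: d1:20  d2:18  d3:16  d4:12  d5:0  d6:0  d7:0 → peak 20
H@3: d1:20  d2:13  d3:16  d4:12  d5:5  d6:0  d7:0 → peak 20
H@4: d1:20  d2:13  d3:11  d4:12  d5:5  d6:5  d7:0 → peak 20
H@5: d1:20  d2:13  d3:11  d4:7  d5:5  d6:5  d7:5 → peak 20
Best is H@2, peak 20.

20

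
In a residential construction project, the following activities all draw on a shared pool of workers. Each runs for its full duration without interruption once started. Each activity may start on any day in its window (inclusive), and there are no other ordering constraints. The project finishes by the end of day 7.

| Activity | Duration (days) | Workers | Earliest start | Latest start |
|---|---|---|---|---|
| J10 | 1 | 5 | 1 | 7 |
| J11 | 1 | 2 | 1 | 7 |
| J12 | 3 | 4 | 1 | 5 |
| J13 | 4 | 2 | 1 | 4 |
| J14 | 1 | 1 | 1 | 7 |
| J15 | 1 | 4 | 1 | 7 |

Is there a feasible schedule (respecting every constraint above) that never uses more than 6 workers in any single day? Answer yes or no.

Schedule J10@1, J11@2, J12@2, J13@3, J14@1, J15@5: d1:6  d2:6  d3:6  d4:6  d5:6  d6:2  d7:0 — peak 6 ≤ 6.

yes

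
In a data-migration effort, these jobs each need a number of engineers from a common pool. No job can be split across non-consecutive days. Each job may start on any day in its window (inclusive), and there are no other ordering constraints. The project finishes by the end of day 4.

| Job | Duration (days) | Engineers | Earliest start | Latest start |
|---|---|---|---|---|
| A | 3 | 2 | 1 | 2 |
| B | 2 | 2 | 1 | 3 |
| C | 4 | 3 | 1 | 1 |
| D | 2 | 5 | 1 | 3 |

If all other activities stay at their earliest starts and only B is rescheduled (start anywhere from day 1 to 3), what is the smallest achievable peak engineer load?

B@1: d1:12  d2:12  d3:5  d4:3 → peak 12
B@2: d1:10  d2:12  d3:7  d4:3 → peak 12
B@3: d1:10  d2:10  d3:7  d4:5 → peak 10
Best is B@3, peak 10.

10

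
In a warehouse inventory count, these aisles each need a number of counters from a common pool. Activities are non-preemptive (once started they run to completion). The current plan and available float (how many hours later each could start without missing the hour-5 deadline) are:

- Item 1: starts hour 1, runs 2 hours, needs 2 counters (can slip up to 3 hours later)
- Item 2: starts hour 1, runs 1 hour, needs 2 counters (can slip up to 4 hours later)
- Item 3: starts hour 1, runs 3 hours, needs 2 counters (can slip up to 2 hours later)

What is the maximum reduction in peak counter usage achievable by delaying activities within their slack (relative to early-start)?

2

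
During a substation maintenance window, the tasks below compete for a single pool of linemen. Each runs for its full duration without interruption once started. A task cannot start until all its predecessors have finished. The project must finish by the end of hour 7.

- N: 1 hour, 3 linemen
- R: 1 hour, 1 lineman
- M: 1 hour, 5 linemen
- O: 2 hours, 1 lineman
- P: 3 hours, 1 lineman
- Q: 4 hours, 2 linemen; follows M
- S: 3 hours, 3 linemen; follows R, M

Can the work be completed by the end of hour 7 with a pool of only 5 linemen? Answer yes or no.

yes

Schedule N@2, R@2, M@1, O@3, P@2, Q@3, S@5: h1:5  h2:5  h3:4  h4:4  h5:5  h6:5  h7:3 — peak 5 ≤ 5.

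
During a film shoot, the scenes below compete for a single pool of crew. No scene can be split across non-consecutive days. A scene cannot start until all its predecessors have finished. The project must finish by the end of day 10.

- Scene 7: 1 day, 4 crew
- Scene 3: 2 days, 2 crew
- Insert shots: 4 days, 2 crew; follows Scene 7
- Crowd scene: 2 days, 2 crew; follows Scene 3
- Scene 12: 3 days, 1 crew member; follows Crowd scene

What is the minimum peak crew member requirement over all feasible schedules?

4

Early-start (Scene 7@1, Scene 3@1, Insert shots@2, Crowd scene@3, Scene 12@5) gives peak 6: d1:6  d2:4  d3:4  d4:4  d5:3  d6:1  d7:1  d8:0  d9:0  d10:0.
Shift Scene 3→2, Crowd scene→4, Scene 12→6.
Schedule Scene 7@1, Scene 3@2, Insert shots@2, Crowd scene@4, Scene 12@6: d1:4  d2:4  d3:4  d4:4  d5:4  d6:1  d7:1  d8:1  d9:0  d10:0 — peak 4.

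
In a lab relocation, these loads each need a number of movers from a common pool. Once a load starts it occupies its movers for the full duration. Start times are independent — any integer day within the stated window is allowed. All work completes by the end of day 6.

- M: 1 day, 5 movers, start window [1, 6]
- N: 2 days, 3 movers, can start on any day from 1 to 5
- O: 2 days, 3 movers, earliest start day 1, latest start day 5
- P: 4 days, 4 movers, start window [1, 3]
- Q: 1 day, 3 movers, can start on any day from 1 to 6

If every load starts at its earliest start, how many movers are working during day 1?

18

At early start, day 1 has: M, N, O, P, Q.
Demand: 5 + 3 + 3 + 4 + 3 = 18.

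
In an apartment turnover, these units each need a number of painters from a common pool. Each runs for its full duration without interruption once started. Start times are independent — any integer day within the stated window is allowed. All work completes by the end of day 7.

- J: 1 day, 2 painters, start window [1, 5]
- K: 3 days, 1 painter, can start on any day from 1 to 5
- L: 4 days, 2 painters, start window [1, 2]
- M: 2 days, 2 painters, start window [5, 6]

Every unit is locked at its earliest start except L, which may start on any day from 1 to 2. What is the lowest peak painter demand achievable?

4

L@1: d1:5  d2:3  d3:3  d4:2  d5:2  d6:2  d7:0 → peak 5
L@2: d1:3  d2:3  d3:3  d4:2  d5:4  d6:2  d7:0 → peak 4
Best is L@2, peak 4.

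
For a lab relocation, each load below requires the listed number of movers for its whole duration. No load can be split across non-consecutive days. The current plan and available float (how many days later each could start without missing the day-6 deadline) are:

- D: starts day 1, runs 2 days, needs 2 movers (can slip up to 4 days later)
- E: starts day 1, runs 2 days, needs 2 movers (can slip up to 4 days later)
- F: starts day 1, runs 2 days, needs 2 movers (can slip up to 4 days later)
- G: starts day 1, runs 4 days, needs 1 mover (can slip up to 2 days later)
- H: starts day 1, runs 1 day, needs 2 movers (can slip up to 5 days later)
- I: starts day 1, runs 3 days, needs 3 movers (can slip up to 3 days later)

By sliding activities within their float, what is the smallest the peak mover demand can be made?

5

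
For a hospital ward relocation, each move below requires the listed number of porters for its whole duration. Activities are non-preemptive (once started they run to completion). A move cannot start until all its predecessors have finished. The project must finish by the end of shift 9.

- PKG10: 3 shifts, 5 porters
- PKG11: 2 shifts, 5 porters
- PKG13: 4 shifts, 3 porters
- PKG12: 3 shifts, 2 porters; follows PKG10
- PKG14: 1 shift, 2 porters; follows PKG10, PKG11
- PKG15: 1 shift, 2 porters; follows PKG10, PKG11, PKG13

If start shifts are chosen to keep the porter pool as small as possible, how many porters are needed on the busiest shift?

Early-start (PKG10@1, PKG11@1, PKG13@1, PKG12@4, PKG14@4, PKG15@5) gives peak 13: s1:13  s2:13  s3:8  s4:7  s5:4  s6:2  s7:0  s8:0  s9:0.
Shift PKG11→4, PKG12→5, PKG14→6, PKG15→6.
Schedule PKG10@1, PKG11@4, PKG13@1, PKG12@5, PKG14@6, PKG15@6: s1:8  s2:8  s3:8  s4:8  s5:7  s6:6  s7:2  s8:0  s9:0 — peak 8.

8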